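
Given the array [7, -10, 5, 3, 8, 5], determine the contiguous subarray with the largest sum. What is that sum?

Using Kadane's algorithm on [7, -10, 5, 3, 8, 5]:

Scanning through the array:
Position 1 (value -10): max_ending_here = -3, max_so_far = 7
Position 2 (value 5): max_ending_here = 5, max_so_far = 7
Position 3 (value 3): max_ending_here = 8, max_so_far = 8
Position 4 (value 8): max_ending_here = 16, max_so_far = 16
Position 5 (value 5): max_ending_here = 21, max_so_far = 21

Maximum subarray: [5, 3, 8, 5]
Maximum sum: 21

The maximum subarray is [5, 3, 8, 5] with sum 21. This subarray runs from index 2 to index 5.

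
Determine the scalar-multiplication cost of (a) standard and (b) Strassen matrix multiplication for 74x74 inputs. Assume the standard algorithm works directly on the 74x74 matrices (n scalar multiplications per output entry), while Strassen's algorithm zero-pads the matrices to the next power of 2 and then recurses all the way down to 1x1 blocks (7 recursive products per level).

Matrix multiplication for 74x74 matrices:

Strassen's algorithm requires power-of-2 dimensions. Pad 74x74 to 128x128 (next power of 2).

Standard algorithm: 74^3 = 405224 multiplications
Strassen's algorithm: 7^(log2(128)) = 7^7 = 823543 multiplications
Difference: 405224 - 823543 = -418319 (Strassen uses MORE here due to padding overhead — for small or just-over-power-of-2 n, padding can outweigh the per-level savings)

Standard: 405224 multiplications (74^3). Strassen: 823543 multiplications (7^7, after padding to 128x128). Strassen reduces 8 recursive multiplications to 7 at each level.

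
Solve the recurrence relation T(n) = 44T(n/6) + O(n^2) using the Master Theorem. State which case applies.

Master Theorem for T(n) = 44T(n/6) + O(n^2):

a = 44, b = 6, c = 2
log_b(a) = log_6(44) = 2.1120

Case 1: c = 2 < log_6(44) = 2.1120
T(n) = O(n^(log_6 44))

For T(n) = 44T(n/6) + O(n^2): log_6(44) = 2.1120. This is Case 1 of the Master Theorem (c < log_b(a), work dominated by leaves), giving O(n^(log_6 44)).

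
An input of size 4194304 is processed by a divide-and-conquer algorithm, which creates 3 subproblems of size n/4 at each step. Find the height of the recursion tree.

For divide and conquer with division factor 4:

Problem sizes at each level:
Level 0: 4194304
Level 1: 1048576
Level 2: 262144
Level 3: 65536
Level 4: 16384
Level 5: 4096
Level 6: 1024
Level 7: 256
Level 8: 64
Level 9: 16
Level 10: 4
Level 11: 1

The root is level 0 and the size-1 base case is level 11 (the tree spans levels 0 through 11, i.e. 12 levels counting the root), so the depth is the number of divisions: log_4(4194304) = 11

The recursion tree depth is log_4(4194304) = 11. At each level, the problem size is divided by 4, so it takes 11 divisions to reduce to a base case of size 1. The algorithm makes 3 recursive calls at each level.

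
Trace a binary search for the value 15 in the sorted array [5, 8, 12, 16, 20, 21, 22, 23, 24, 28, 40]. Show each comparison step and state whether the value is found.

Binary search for 15 in [5, 8, 12, 16, 20, 21, 22, 23, 24, 28, 40]:

lo=0, hi=10, mid=5, arr[mid]=21 -> 21 > 15, search left half
lo=0, hi=4, mid=2, arr[mid]=12 -> 12 < 15, search right half
lo=3, hi=4, mid=3, arr[mid]=16 -> 16 > 15, search left half
lo=3 > hi=2, target 15 not found

Binary search determines that 15 is not in the array after 3 comparisons. The search space was exhausted without finding the target.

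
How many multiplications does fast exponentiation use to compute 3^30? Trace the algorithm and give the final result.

Computing 3^30 by squaring (build up from 3^1; each line after the first costs one multiplication):

3^1 = 3
3^2 = (3^1)^2 = 3^2 = 9
3^3 = 3 * 3^2 = 3 * 9 = 27
3^6 = (3^3)^2 = 27^2 = 729
3^7 = 3 * 3^6 = 3 * 729 = 2187
3^14 = (3^7)^2 = 2187^2 = 4782969
3^15 = 3 * 3^14 = 3 * 4782969 = 14348907
3^30 = (3^15)^2 = 14348907^2 = 205891132094649

Result: 205891132094649
Multiplications needed: 7 (7 lines after 3^1)

3^30 = 205891132094649. Using exponentiation by squaring, this requires 7 multiplications. The key idea: if the exponent is even, square the half-power; if odd, multiply by the base once.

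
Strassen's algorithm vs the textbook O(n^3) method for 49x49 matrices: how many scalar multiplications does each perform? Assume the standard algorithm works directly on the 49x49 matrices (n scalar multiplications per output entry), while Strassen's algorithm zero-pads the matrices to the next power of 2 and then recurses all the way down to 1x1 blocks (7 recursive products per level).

Matrix multiplication for 49x49 matrices:

Strassen's algorithm requires power-of-2 dimensions. Pad 49x49 to 64x64 (next power of 2).

Standard algorithm: 49^3 = 117649 multiplications
Strassen's algorithm: 7^(log2(64)) = 7^6 = 117649 multiplications
Savings: 117649 - 117649 = 0 multiplications

Standard: 117649 multiplications (49^3). Strassen: 117649 multiplications (7^6, after padding to 64x64). Strassen reduces 8 recursive multiplications to 7 at each level.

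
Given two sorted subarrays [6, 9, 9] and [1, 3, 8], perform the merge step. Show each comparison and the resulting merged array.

Merging process:

Compare 6 vs 1: take 1 from right. Merged: [1]
Compare 6 vs 3: take 3 from right. Merged: [1, 3]
Compare 6 vs 8: take 6 from left. Merged: [1, 3, 6]
Compare 9 vs 8: take 8 from right. Merged: [1, 3, 6, 8]
Append remaining from left: [9, 9]. Merged: [1, 3, 6, 8, 9, 9]

Final merged array: [1, 3, 6, 8, 9, 9]
Total comparisons: 4

The merged array is [1, 3, 6, 8, 9, 9], requiring 4 comparisons. The merge step runs in O(n) time where n is the total number of elements.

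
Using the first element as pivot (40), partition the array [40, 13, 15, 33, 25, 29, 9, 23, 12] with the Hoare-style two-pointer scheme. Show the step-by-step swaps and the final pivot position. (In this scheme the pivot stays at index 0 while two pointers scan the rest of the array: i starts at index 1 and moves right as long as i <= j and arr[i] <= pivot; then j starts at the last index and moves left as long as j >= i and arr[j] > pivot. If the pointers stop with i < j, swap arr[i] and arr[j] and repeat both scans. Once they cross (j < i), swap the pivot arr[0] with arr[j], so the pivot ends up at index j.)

Hoare-style two-pointer partition with pivot = 40:

Initial array: [40, 13, 15, 33, 25, 29, 9, 23, 12]

Pointers start at i = 1, j = 8.
i ends at 9, j ends at 8: the pointers have crossed (j < i), so scanning stops.

Swap pivot arr[0] with arr[8] to place pivot at position 8: [12, 13, 15, 33, 25, 29, 9, 23, 40]
Pivot position: 8

After partitioning with pivot 40, the array becomes [12, 13, 15, 33, 25, 29, 9, 23, 40]. The pivot is placed at index 8. All elements to the left of the pivot are <= 40, and all elements to the right are > 40.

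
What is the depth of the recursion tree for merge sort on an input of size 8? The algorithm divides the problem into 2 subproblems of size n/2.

For divide and conquer with division factor 2:

Problem sizes at each level:
Level 0: 8
Level 1: 4
Level 2: 2
Level 3: 1

The root is level 0 and the size-1 base case is level 3 (the tree spans levels 0 through 3, i.e. 4 levels counting the root), so the depth is the number of divisions: log_2(8) = 3

The recursion tree depth is log_2(8) = 3. At each level, the problem size is divided by 2, so it takes 3 divisions to reduce to a base case of size 1. The algorithm makes 2 recursive calls at each level.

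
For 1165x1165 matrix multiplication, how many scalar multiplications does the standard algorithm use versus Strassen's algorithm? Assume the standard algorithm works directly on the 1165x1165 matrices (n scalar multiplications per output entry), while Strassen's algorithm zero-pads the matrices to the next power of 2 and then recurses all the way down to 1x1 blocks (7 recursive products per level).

Matrix multiplication for 1165x1165 matrices:

Strassen's algorithm requires power-of-2 dimensions. Pad 1165x1165 to 2048x2048 (next power of 2).

Standard algorithm: 1165^3 = 1581167125 multiplications
Strassen's algorithm: 7^(log2(2048)) = 7^11 = 1977326743 multiplications
Difference: 1581167125 - 1977326743 = -396159618 (Strassen uses MORE here due to padding overhead — for small or just-over-power-of-2 n, padding can outweigh the per-level savings)

Standard: 1581167125 multiplications (1165^3). Strassen: 1977326743 multiplications (7^11, after padding to 2048x2048). Strassen reduces 8 recursive multiplications to 7 at each level.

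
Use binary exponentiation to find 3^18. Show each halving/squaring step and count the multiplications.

Computing 3^18 by squaring (build up from 3^1; each line after the first costs one multiplication):

3^1 = 3
3^2 = (3^1)^2 = 3^2 = 9
3^4 = (3^2)^2 = 9^2 = 81
3^8 = (3^4)^2 = 81^2 = 6561
3^9 = 3 * 3^8 = 3 * 6561 = 19683
3^18 = (3^9)^2 = 19683^2 = 387420489

Result: 387420489
Multiplications needed: 5 (5 lines after 3^1)

3^18 = 387420489. Using exponentiation by squaring, this requires 5 multiplications. The key idea: if the exponent is even, square the half-power; if odd, multiply by the base once.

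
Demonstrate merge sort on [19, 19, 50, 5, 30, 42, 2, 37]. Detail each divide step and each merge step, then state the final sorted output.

Merge sort trace:

Split: [19, 19, 50, 5, 30, 42, 2, 37] -> [19, 19, 50, 5] and [30, 42, 2, 37]
  Split: [19, 19, 50, 5] -> [19, 19] and [50, 5]
    Split: [19, 19] -> [19] and [19]
    Merge: [19] + [19] -> [19, 19]
    Split: [50, 5] -> [50] and [5]
    Merge: [50] + [5] -> [5, 50]
  Merge: [19, 19] + [5, 50] -> [5, 19, 19, 50]
  Split: [30, 42, 2, 37] -> [30, 42] and [2, 37]
    Split: [30, 42] -> [30] and [42]
    Merge: [30] + [42] -> [30, 42]
    Split: [2, 37] -> [2] and [37]
    Merge: [2] + [37] -> [2, 37]
  Merge: [30, 42] + [2, 37] -> [2, 30, 37, 42]
Merge: [5, 19, 19, 50] + [2, 30, 37, 42] -> [2, 5, 19, 19, 30, 37, 42, 50]

Final sorted array: [2, 5, 19, 19, 30, 37, 42, 50]

The merge sort proceeds by recursively splitting the array and merging sorted halves.
After all merges, the sorted array is [2, 5, 19, 19, 30, 37, 42, 50].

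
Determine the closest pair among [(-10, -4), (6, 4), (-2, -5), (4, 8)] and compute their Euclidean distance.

Computing all pairwise distances among 4 points:

d((-10, -4), (6, 4)) = 17.8885
d((-10, -4), (-2, -5)) = 8.0623
d((-10, -4), (4, 8)) = 18.4391
d((6, 4), (-2, -5)) = 12.0416
d((6, 4), (4, 8)) = 4.4721 <-- minimum
d((-2, -5), (4, 8)) = 14.3178

Closest pair: (6, 4) and (4, 8) with distance 4.4721

The closest pair is (6, 4) and (4, 8) with Euclidean distance 4.4721. For 4 points, brute-force pairwise comparison is shown above. For large n, the divide-and-conquer algorithm (sort by x, recurse on halves, check the dividing strip) achieves O(n log n).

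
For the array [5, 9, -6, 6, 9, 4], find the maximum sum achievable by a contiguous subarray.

Using Kadane's algorithm on [5, 9, -6, 6, 9, 4]:

Scanning through the array:
Position 1 (value 9): max_ending_here = 14, max_so_far = 14
Position 2 (value -6): max_ending_here = 8, max_so_far = 14
Position 3 (value 6): max_ending_here = 14, max_so_far = 14
Position 4 (value 9): max_ending_here = 23, max_so_far = 23
Position 5 (value 4): max_ending_here = 27, max_so_far = 27

Maximum subarray: [5, 9, -6, 6, 9, 4]
Maximum sum: 27

The maximum subarray is [5, 9, -6, 6, 9, 4] with sum 27. This subarray runs from index 0 to index 5.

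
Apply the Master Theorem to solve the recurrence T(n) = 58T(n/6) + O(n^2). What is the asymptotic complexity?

Master Theorem for T(n) = 58T(n/6) + O(n^2):

a = 58, b = 6, c = 2
log_b(a) = log_6(58) = 2.2662

Case 1: c = 2 < log_6(58) = 2.2662
T(n) = O(n^(log_6 58))

For T(n) = 58T(n/6) + O(n^2): log_6(58) = 2.2662. This is Case 1 of the Master Theorem (c < log_b(a), work dominated by leaves), giving O(n^(log_6 58)).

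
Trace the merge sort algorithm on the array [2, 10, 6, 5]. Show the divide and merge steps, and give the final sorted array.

Merge sort trace:

Split: [2, 10, 6, 5] -> [2, 10] and [6, 5]
  Split: [2, 10] -> [2] and [10]
  Merge: [2] + [10] -> [2, 10]
  Split: [6, 5] -> [6] and [5]
  Merge: [6] + [5] -> [5, 6]
Merge: [2, 10] + [5, 6] -> [2, 5, 6, 10]

Final sorted array: [2, 5, 6, 10]

The merge sort proceeds by recursively splitting the array and merging sorted halves.
After all merges, the sorted array is [2, 5, 6, 10].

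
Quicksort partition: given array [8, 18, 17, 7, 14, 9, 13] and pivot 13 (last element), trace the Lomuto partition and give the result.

Lomuto partition with pivot = 13:

Initial array: [8, 18, 17, 7, 14, 9, 13]

arr[0]=8 <= 13: swap with position 0, array becomes [8, 18, 17, 7, 14, 9, 13]
arr[1]=18 > 13: no swap
arr[2]=17 > 13: no swap
arr[3]=7 <= 13: swap with position 1, array becomes [8, 7, 17, 18, 14, 9, 13]
arr[4]=14 > 13: no swap
arr[5]=9 <= 13: swap with position 2, array becomes [8, 7, 9, 18, 14, 17, 13]

Place pivot at position 3: [8, 7, 9, 13, 14, 17, 18]
Pivot position: 3

After partitioning with pivot 13, the array becomes [8, 7, 9, 13, 14, 17, 18]. The pivot is placed at index 3. All elements to the left of the pivot are <= 13, and all elements to the right are > 13.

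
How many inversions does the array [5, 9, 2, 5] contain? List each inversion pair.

Finding inversions in [5, 9, 2, 5]:

(0, 2): arr[0]=5 > arr[2]=2
(1, 2): arr[1]=9 > arr[2]=2
(1, 3): arr[1]=9 > arr[3]=5

Total inversions: 3

The array has 3 inversion(s): (0,2), (1,2), (1,3). Each pair (i,j) satisfies i < j and arr[i] > arr[j].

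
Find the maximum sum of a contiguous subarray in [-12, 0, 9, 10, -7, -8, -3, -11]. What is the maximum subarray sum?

Using Kadane's algorithm on [-12, 0, 9, 10, -7, -8, -3, -11]:

Scanning through the array:
Position 1 (value 0): max_ending_here = 0, max_so_far = 0
Position 2 (value 9): max_ending_here = 9, max_so_far = 9
Position 3 (value 10): max_ending_here = 19, max_so_far = 19
Position 4 (value -7): max_ending_here = 12, max_so_far = 19
Position 5 (value -8): max_ending_here = 4, max_so_far = 19
Position 6 (value -3): max_ending_here = 1, max_so_far = 19
Position 7 (value -11): max_ending_here = -10, max_so_far = 19

Maximum subarray: [0, 9, 10]
Maximum sum: 19

The maximum subarray is [0, 9, 10] with sum 19. This subarray runs from index 1 to index 3.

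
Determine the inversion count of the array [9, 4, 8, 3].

Finding inversions in [9, 4, 8, 3]:

(0, 1): arr[0]=9 > arr[1]=4
(0, 2): arr[0]=9 > arr[2]=8
(0, 3): arr[0]=9 > arr[3]=3
(1, 3): arr[1]=4 > arr[3]=3
(2, 3): arr[2]=8 > arr[3]=3

Total inversions: 5

The array has 5 inversion(s): (0,1), (0,2), (0,3), (1,3), (2,3). Each pair (i,j) satisfies i < j and arr[i] > arr[j].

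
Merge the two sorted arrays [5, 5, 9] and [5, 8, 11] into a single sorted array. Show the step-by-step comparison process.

Merging process:

Compare 5 vs 5: take 5 from left. Merged: [5]
Compare 5 vs 5: take 5 from left. Merged: [5, 5]
Compare 9 vs 5: take 5 from right. Merged: [5, 5, 5]
Compare 9 vs 8: take 8 from right. Merged: [5, 5, 5, 8]
Compare 9 vs 11: take 9 from left. Merged: [5, 5, 5, 8, 9]
Append remaining from right: [11]. Merged: [5, 5, 5, 8, 9, 11]

Final merged array: [5, 5, 5, 8, 9, 11]
Total comparisons: 5

The merged array is [5, 5, 5, 8, 9, 11], requiring 5 comparisons. The merge step runs in O(n) time where n is the total number of elements.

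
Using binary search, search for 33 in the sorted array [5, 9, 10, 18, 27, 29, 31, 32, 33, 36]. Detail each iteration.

Binary search for 33 in [5, 9, 10, 18, 27, 29, 31, 32, 33, 36]:

lo=0, hi=9, mid=4, arr[mid]=27 -> 27 < 33, search right half
lo=5, hi=9, mid=7, arr[mid]=32 -> 32 < 33, search right half
lo=8, hi=9, mid=8, arr[mid]=33 -> Found target at index 8!

Binary search finds 33 at index 8 after 3 comparisons. The search repeatedly halves the search space by comparing with the middle element.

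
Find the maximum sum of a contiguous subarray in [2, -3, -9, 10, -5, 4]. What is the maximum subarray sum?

Using Kadane's algorithm on [2, -3, -9, 10, -5, 4]:

Scanning through the array:
Position 1 (value -3): max_ending_here = -1, max_so_far = 2
Position 2 (value -9): max_ending_here = -9, max_so_far = 2
Position 3 (value 10): max_ending_here = 10, max_so_far = 10
Position 4 (value -5): max_ending_here = 5, max_so_far = 10
Position 5 (value 4): max_ending_here = 9, max_so_far = 10

Maximum subarray: [10]
Maximum sum: 10

The maximum subarray is [10] with sum 10. This subarray runs from index 3 to index 3.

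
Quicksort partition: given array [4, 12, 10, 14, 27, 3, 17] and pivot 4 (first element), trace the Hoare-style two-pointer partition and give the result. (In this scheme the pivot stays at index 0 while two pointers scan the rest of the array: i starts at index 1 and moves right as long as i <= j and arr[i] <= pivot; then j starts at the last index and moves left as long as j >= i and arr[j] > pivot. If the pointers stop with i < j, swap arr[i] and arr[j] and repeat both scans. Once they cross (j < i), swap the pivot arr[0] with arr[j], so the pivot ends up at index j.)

Hoare-style two-pointer partition with pivot = 4:

Initial array: [4, 12, 10, 14, 27, 3, 17]

Pointers start at i = 1, j = 6.
i stops at index 1 (arr[1]=12 > 4), j stops at index 5 (arr[5]=3 <= 4): swap arr[1] and arr[5], array becomes [4, 3, 10, 14, 27, 12, 17]
i ends at 2, j ends at 1: the pointers have crossed (j < i), so scanning stops.

Swap pivot arr[0] with arr[1] to place pivot at position 1: [3, 4, 10, 14, 27, 12, 17]
Pivot position: 1

After partitioning with pivot 4, the array becomes [3, 4, 10, 14, 27, 12, 17]. The pivot is placed at index 1. All elements to the left of the pivot are <= 4, and all elements to the right are > 4.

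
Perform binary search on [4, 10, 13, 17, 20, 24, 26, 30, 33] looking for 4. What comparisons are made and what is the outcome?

Binary search for 4 in [4, 10, 13, 17, 20, 24, 26, 30, 33]:

lo=0, hi=8, mid=4, arr[mid]=20 -> 20 > 4, search left half
lo=0, hi=3, mid=1, arr[mid]=10 -> 10 > 4, search left half
lo=0, hi=0, mid=0, arr[mid]=4 -> Found target at index 0!

Binary search finds 4 at index 0 after 3 comparisons. The search repeatedly halves the search space by comparing with the middle element.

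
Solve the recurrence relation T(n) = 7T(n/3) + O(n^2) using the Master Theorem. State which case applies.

Master Theorem for T(n) = 7T(n/3) + O(n^2):

a = 7, b = 3, c = 2
log_b(a) = log_3(7) = 1.7712

Case 3: c = 2 > log_3(7) = 1.7712
T(n) = O(n^2) = O(n^2)

For T(n) = 7T(n/3) + O(n^2): log_3(7) = 1.7712. This is Case 3 of the Master Theorem (c > log_b(a), work dominated by root), giving O(n^2).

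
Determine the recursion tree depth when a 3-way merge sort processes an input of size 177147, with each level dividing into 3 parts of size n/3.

For divide and conquer with division factor 3:

Problem sizes at each level:
Level 0: 177147
Level 1: 59049
Level 2: 19683
Level 3: 6561
Level 4: 2187
Level 5: 729
Level 6: 243
Level 7: 81
Level 8: 27
Level 9: 9
Level 10: 3
Level 11: 1

The root is level 0 and the size-1 base case is level 11 (the tree spans levels 0 through 11, i.e. 12 levels counting the root), so the depth is the number of divisions: log_3(177147) = 11

The recursion tree depth is log_3(177147) = 11. At each level, the problem size is divided by 3, so it takes 11 divisions to reduce to a base case of size 1. The algorithm makes 3 recursive calls at each level.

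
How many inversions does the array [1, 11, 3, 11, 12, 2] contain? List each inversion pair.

Finding inversions in [1, 11, 3, 11, 12, 2]:

(1, 2): arr[1]=11 > arr[2]=3
(1, 5): arr[1]=11 > arr[5]=2
(2, 5): arr[2]=3 > arr[5]=2
(3, 5): arr[3]=11 > arr[5]=2
(4, 5): arr[4]=12 > arr[5]=2

Total inversions: 5

The array has 5 inversion(s): (1,2), (1,5), (2,5), (3,5), (4,5). Each pair (i,j) satisfies i < j and arr[i] > arr[j].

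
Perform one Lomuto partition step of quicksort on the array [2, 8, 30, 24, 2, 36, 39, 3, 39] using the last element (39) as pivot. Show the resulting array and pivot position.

Lomuto partition with pivot = 39:

Initial array: [2, 8, 30, 24, 2, 36, 39, 3, 39]

arr[0]=2 <= 39: swap with position 0, array becomes [2, 8, 30, 24, 2, 36, 39, 3, 39]
arr[1]=8 <= 39: swap with position 1, array becomes [2, 8, 30, 24, 2, 36, 39, 3, 39]
arr[2]=30 <= 39: swap with position 2, array becomes [2, 8, 30, 24, 2, 36, 39, 3, 39]
arr[3]=24 <= 39: swap with position 3, array becomes [2, 8, 30, 24, 2, 36, 39, 3, 39]
arr[4]=2 <= 39: swap with position 4, array becomes [2, 8, 30, 24, 2, 36, 39, 3, 39]
arr[5]=36 <= 39: swap with position 5, array becomes [2, 8, 30, 24, 2, 36, 39, 3, 39]
arr[6]=39 <= 39: swap with position 6, array becomes [2, 8, 30, 24, 2, 36, 39, 3, 39]
arr[7]=3 <= 39: swap with position 7, array becomes [2, 8, 30, 24, 2, 36, 39, 3, 39]

Place pivot at position 8: [2, 8, 30, 24, 2, 36, 39, 3, 39]
Pivot position: 8

After partitioning with pivot 39, the array becomes [2, 8, 30, 24, 2, 36, 39, 3, 39]. The pivot is placed at index 8. All elements to the left of the pivot are <= 39, and all elements to the right are > 39.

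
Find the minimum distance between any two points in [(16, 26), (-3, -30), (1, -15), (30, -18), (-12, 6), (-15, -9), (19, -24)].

Computing all pairwise distances among 7 points:

d((16, 26), (-3, -30)) = 59.1354
d((16, 26), (1, -15)) = 43.6578
d((16, 26), (30, -18)) = 46.1736
d((16, 26), (-12, 6)) = 34.4093
d((16, 26), (-15, -9)) = 46.7547
d((16, 26), (19, -24)) = 50.0899
d((-3, -30), (1, -15)) = 15.5242
d((-3, -30), (30, -18)) = 35.1141
d((-3, -30), (-12, 6)) = 37.108
d((-3, -30), (-15, -9)) = 24.1868
d((-3, -30), (19, -24)) = 22.8035
d((1, -15), (30, -18)) = 29.1548
d((1, -15), (-12, 6)) = 24.6982
d((1, -15), (-15, -9)) = 17.088
d((1, -15), (19, -24)) = 20.1246
d((30, -18), (-12, 6)) = 48.3735
d((30, -18), (-15, -9)) = 45.8912
d((30, -18), (19, -24)) = 12.53 <-- minimum
d((-12, 6), (-15, -9)) = 15.2971
d((-12, 6), (19, -24)) = 43.1393
d((-15, -9), (19, -24)) = 37.1618

Closest pair: (30, -18) and (19, -24) with distance 12.53

The closest pair is (30, -18) and (19, -24) with Euclidean distance 12.53. For 7 points, brute-force pairwise comparison is shown above. For large n, the divide-and-conquer algorithm (sort by x, recurse on halves, check the dividing strip) achieves O(n log n).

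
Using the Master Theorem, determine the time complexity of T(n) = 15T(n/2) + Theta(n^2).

Master Theorem for T(n) = 15T(n/2) + O(n^2):

a = 15, b = 2, c = 2
log_b(a) = log_2(15) = 3.9069

Case 1: c = 2 < log_2(15) = 3.9069
T(n) = O(n^(log_2 15))

For T(n) = 15T(n/2) + O(n^2): log_2(15) = 3.9069. This is Case 1 of the Master Theorem (c < log_b(a), work dominated by leaves), giving O(n^(log_2 15)).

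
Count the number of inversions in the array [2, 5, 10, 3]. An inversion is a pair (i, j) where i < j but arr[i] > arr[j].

Finding inversions in [2, 5, 10, 3]:

(1, 3): arr[1]=5 > arr[3]=3
(2, 3): arr[2]=10 > arr[3]=3

Total inversions: 2

The array has 2 inversion(s): (1,3), (2,3). Each pair (i,j) satisfies i < j and arr[i] > arr[j].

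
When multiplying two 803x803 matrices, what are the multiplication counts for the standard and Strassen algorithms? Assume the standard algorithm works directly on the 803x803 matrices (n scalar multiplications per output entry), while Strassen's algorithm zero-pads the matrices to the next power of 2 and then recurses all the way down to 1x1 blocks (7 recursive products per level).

Matrix multiplication for 803x803 matrices:

Strassen's algorithm requires power-of-2 dimensions. Pad 803x803 to 1024x1024 (next power of 2).

Standard algorithm: 803^3 = 517781627 multiplications
Strassen's algorithm: 7^(log2(1024)) = 7^10 = 282475249 multiplications
Savings: 517781627 - 282475249 = 235306378 multiplications

Standard: 517781627 multiplications (803^3). Strassen: 282475249 multiplications (7^10, after padding to 1024x1024). Strassen reduces 8 recursive multiplications to 7 at each level.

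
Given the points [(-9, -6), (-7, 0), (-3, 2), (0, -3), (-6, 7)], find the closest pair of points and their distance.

Computing all pairwise distances among 5 points:

d((-9, -6), (-7, 0)) = 6.3246
d((-9, -6), (-3, 2)) = 10.0
d((-9, -6), (0, -3)) = 9.4868
d((-9, -6), (-6, 7)) = 13.3417
d((-7, 0), (-3, 2)) = 4.4721 <-- minimum
d((-7, 0), (0, -3)) = 7.6158
d((-7, 0), (-6, 7)) = 7.0711
d((-3, 2), (0, -3)) = 5.831
d((-3, 2), (-6, 7)) = 5.831
d((0, -3), (-6, 7)) = 11.6619

Closest pair: (-7, 0) and (-3, 2) with distance 4.4721

The closest pair is (-7, 0) and (-3, 2) with Euclidean distance 4.4721. For 5 points, brute-force pairwise comparison is shown above. For large n, the divide-and-conquer algorithm (sort by x, recurse on halves, check the dividing strip) achieves O(n log n).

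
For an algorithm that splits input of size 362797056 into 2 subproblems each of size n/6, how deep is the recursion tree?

For divide and conquer with division factor 6:

Problem sizes at each level:
Level 0: 362797056
Level 1: 60466176
Level 2: 10077696
Level 3: 1679616
Level 4: 279936
Level 5: 46656
Level 6: 7776
Level 7: 1296
Level 8: 216
Level 9: 36
Level 10: 6
Level 11: 1

The root is level 0 and the size-1 base case is level 11 (the tree spans levels 0 through 11, i.e. 12 levels counting the root), so the depth is the number of divisions: log_6(362797056) = 11

The recursion tree depth is log_6(362797056) = 11. At each level, the problem size is divided by 6, so it takes 11 divisions to reduce to a base case of size 1. The algorithm makes 2 recursive calls at each level.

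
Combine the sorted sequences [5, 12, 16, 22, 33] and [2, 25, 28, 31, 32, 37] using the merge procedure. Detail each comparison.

Merging process:

Compare 5 vs 2: take 2 from right. Merged: [2]
Compare 5 vs 25: take 5 from left. Merged: [2, 5]
Compare 12 vs 25: take 12 from left. Merged: [2, 5, 12]
Compare 16 vs 25: take 16 from left. Merged: [2, 5, 12, 16]
Compare 22 vs 25: take 22 from left. Merged: [2, 5, 12, 16, 22]
Compare 33 vs 25: take 25 from right. Merged: [2, 5, 12, 16, 22, 25]
Compare 33 vs 28: take 28 from right. Merged: [2, 5, 12, 16, 22, 25, 28]
Compare 33 vs 31: take 31 from right. Merged: [2, 5, 12, 16, 22, 25, 28, 31]
Compare 33 vs 32: take 32 from right. Merged: [2, 5, 12, 16, 22, 25, 28, 31, 32]
Compare 33 vs 37: take 33 from left. Merged: [2, 5, 12, 16, 22, 25, 28, 31, 32, 33]
Append remaining from right: [37]. Merged: [2, 5, 12, 16, 22, 25, 28, 31, 32, 33, 37]

Final merged array: [2, 5, 12, 16, 22, 25, 28, 31, 32, 33, 37]
Total comparisons: 10

The merged array is [2, 5, 12, 16, 22, 25, 28, 31, 32, 33, 37], requiring 10 comparisons. The merge step runs in O(n) time where n is the total number of elements.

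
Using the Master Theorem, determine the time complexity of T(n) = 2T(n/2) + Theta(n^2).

Master Theorem for T(n) = 2T(n/2) + O(n^2):

a = 2, b = 2, c = 2
log_b(a) = log_2(2) = 1.0000

Case 3: c = 2 > log_2(2) = 1.0000
T(n) = O(n^2) = O(n^2)

For T(n) = 2T(n/2) + O(n^2): log_2(2) = 1.0000. This is Case 3 of the Master Theorem (c > log_b(a), work dominated by root), giving O(n^2).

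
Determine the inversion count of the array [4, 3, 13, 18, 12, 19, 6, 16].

Finding inversions in [4, 3, 13, 18, 12, 19, 6, 16]:

(0, 1): arr[0]=4 > arr[1]=3
(2, 4): arr[2]=13 > arr[4]=12
(2, 6): arr[2]=13 > arr[6]=6
(3, 4): arr[3]=18 > arr[4]=12
(3, 6): arr[3]=18 > arr[6]=6
(3, 7): arr[3]=18 > arr[7]=16
(4, 6): arr[4]=12 > arr[6]=6
(5, 6): arr[5]=19 > arr[6]=6
(5, 7): arr[5]=19 > arr[7]=16

Total inversions: 9

The array has 9 inversion(s): (0,1), (2,4), (2,6), (3,4), (3,6), (3,7), (4,6), (5,6), (5,7). Each pair (i,j) satisfies i < j and arr[i] > arr[j].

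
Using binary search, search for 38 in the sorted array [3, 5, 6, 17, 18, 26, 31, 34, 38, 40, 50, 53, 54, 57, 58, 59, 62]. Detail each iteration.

Binary search for 38 in [3, 5, 6, 17, 18, 26, 31, 34, 38, 40, 50, 53, 54, 57, 58, 59, 62]:

lo=0, hi=16, mid=8, arr[mid]=38 -> Found target at index 8!

Binary search finds 38 at index 8 after 1 comparisons. The search repeatedly halves the search space by comparing with the middle element.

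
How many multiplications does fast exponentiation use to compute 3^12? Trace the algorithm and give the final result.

Computing 3^12 by squaring (build up from 3^1; each line after the first costs one multiplication):

3^1 = 3
3^2 = (3^1)^2 = 3^2 = 9
3^3 = 3 * 3^2 = 3 * 9 = 27
3^6 = (3^3)^2 = 27^2 = 729
3^12 = (3^6)^2 = 729^2 = 531441

Result: 531441
Multiplications needed: 4 (4 lines after 3^1)

3^12 = 531441. Using exponentiation by squaring, this requires 4 multiplications. The key idea: if the exponent is even, square the half-power; if odd, multiply by the base once.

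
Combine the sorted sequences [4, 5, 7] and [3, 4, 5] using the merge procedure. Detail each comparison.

Merging process:

Compare 4 vs 3: take 3 from right. Merged: [3]
Compare 4 vs 4: take 4 from left. Merged: [3, 4]
Compare 5 vs 4: take 4 from right. Merged: [3, 4, 4]
Compare 5 vs 5: take 5 from left. Merged: [3, 4, 4, 5]
Compare 7 vs 5: take 5 from right. Merged: [3, 4, 4, 5, 5]
Append remaining from left: [7]. Merged: [3, 4, 4, 5, 5, 7]

Final merged array: [3, 4, 4, 5, 5, 7]
Total comparisons: 5

The merged array is [3, 4, 4, 5, 5, 7], requiring 5 comparisons. The merge step runs in O(n) time where n is the total number of elements.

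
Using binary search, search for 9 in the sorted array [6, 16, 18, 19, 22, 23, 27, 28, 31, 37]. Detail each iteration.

Binary search for 9 in [6, 16, 18, 19, 22, 23, 27, 28, 31, 37]:

lo=0, hi=9, mid=4, arr[mid]=22 -> 22 > 9, search left half
lo=0, hi=3, mid=1, arr[mid]=16 -> 16 > 9, search left half
lo=0, hi=0, mid=0, arr[mid]=6 -> 6 < 9, search right half
lo=1 > hi=0, target 9 not found

Binary search determines that 9 is not in the array after 3 comparisons. The search space was exhausted without finding the target.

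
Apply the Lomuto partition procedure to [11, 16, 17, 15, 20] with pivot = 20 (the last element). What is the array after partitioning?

Lomuto partition with pivot = 20:

Initial array: [11, 16, 17, 15, 20]

arr[0]=11 <= 20: swap with position 0, array becomes [11, 16, 17, 15, 20]
arr[1]=16 <= 20: swap with position 1, array becomes [11, 16, 17, 15, 20]
arr[2]=17 <= 20: swap with position 2, array becomes [11, 16, 17, 15, 20]
arr[3]=15 <= 20: swap with position 3, array becomes [11, 16, 17, 15, 20]

Place pivot at position 4: [11, 16, 17, 15, 20]
Pivot position: 4

After partitioning with pivot 20, the array becomes [11, 16, 17, 15, 20]. The pivot is placed at index 4. All elements to the left of the pivot are <= 20, and all elements to the right are > 20.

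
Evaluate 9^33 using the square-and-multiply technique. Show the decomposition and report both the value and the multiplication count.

Computing 9^33 by squaring (build up from 9^1; each line after the first costs one multiplication):

9^1 = 9
9^2 = (9^1)^2 = 9^2 = 81
9^4 = (9^2)^2 = 81^2 = 6561
9^8 = (9^4)^2 = 6561^2 = 43046721
9^16 = (9^8)^2 = 43046721^2 = 1853020188851841
9^32 = (9^16)^2 = 1853020188851841^2 = 3433683820292512484657849089281
9^33 = 9 * 9^32 = 9 * 3433683820292512484657849089281 = 30903154382632612361920641803529

Result: 30903154382632612361920641803529
Multiplications needed: 6 (6 lines after 9^1)

9^33 = 30903154382632612361920641803529. Using exponentiation by squaring, this requires 6 multiplications. The key idea: if the exponent is even, square the half-power; if odd, multiply by the base once.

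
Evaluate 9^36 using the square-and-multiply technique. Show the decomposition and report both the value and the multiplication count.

Computing 9^36 by squaring (build up from 9^1; each line after the first costs one multiplication):

9^1 = 9
9^2 = (9^1)^2 = 9^2 = 81
9^4 = (9^2)^2 = 81^2 = 6561
9^8 = (9^4)^2 = 6561^2 = 43046721
9^9 = 9 * 9^8 = 9 * 43046721 = 387420489
9^18 = (9^9)^2 = 387420489^2 = 150094635296999121
9^36 = (9^18)^2 = 150094635296999121^2 = 22528399544939174411840147874772641

Result: 22528399544939174411840147874772641
Multiplications needed: 6 (6 lines after 9^1)

9^36 = 22528399544939174411840147874772641. Using exponentiation by squaring, this requires 6 multiplications. The key idea: if the exponent is even, square the half-power; if odd, multiply by the base once.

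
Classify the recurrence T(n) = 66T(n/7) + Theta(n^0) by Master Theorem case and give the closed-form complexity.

Master Theorem for T(n) = 66T(n/7) + O(n^0):

a = 66, b = 7, c = 0
log_b(a) = log_7(66) = 2.1531

Case 1: c = 0 < log_7(66) = 2.1531
T(n) = O(n^(log_7 66))

For T(n) = 66T(n/7) + O(n^0): log_7(66) = 2.1531. This is Case 1 of the Master Theorem (c < log_b(a), work dominated by leaves), giving O(n^(log_7 66)).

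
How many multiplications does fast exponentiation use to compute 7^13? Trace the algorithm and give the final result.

Computing 7^13 by squaring (build up from 7^1; each line after the first costs one multiplication):

7^1 = 7
7^2 = (7^1)^2 = 7^2 = 49
7^3 = 7 * 7^2 = 7 * 49 = 343
7^6 = (7^3)^2 = 343^2 = 117649
7^12 = (7^6)^2 = 117649^2 = 13841287201
7^13 = 7 * 7^12 = 7 * 13841287201 = 96889010407

Result: 96889010407
Multiplications needed: 5 (5 lines after 7^1)

7^13 = 96889010407. Using exponentiation by squaring, this requires 5 multiplications. The key idea: if the exponent is even, square the half-power; if odd, multiply by the base once.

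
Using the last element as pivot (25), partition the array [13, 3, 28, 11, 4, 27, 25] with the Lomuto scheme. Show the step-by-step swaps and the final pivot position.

Lomuto partition with pivot = 25:

Initial array: [13, 3, 28, 11, 4, 27, 25]

arr[0]=13 <= 25: swap with position 0, array becomes [13, 3, 28, 11, 4, 27, 25]
arr[1]=3 <= 25: swap with position 1, array becomes [13, 3, 28, 11, 4, 27, 25]
arr[2]=28 > 25: no swap
arr[3]=11 <= 25: swap with position 2, array becomes [13, 3, 11, 28, 4, 27, 25]
arr[4]=4 <= 25: swap with position 3, array becomes [13, 3, 11, 4, 28, 27, 25]
arr[5]=27 > 25: no swap

Place pivot at position 4: [13, 3, 11, 4, 25, 27, 28]
Pivot position: 4

After partitioning with pivot 25, the array becomes [13, 3, 11, 4, 25, 27, 28]. The pivot is placed at index 4. All elements to the left of the pivot are <= 25, and all elements to the right are > 25.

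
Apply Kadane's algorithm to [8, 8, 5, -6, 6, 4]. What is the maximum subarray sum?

Using Kadane's algorithm on [8, 8, 5, -6, 6, 4]:

Scanning through the array:
Position 1 (value 8): max_ending_here = 16, max_so_far = 16
Position 2 (value 5): max_ending_here = 21, max_so_far = 21
Position 3 (value -6): max_ending_here = 15, max_so_far = 21
Position 4 (value 6): max_ending_here = 21, max_so_far = 21
Position 5 (value 4): max_ending_here = 25, max_so_far = 25

Maximum subarray: [8, 8, 5, -6, 6, 4]
Maximum sum: 25

The maximum subarray is [8, 8, 5, -6, 6, 4] with sum 25. This subarray runs from index 0 to index 5.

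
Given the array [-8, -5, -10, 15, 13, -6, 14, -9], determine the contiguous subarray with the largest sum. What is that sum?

Using Kadane's algorithm on [-8, -5, -10, 15, 13, -6, 14, -9]:

Scanning through the array:
Position 1 (value -5): max_ending_here = -5, max_so_far = -5
Position 2 (value -10): max_ending_here = -10, max_so_far = -5
Position 3 (value 15): max_ending_here = 15, max_so_far = 15
Position 4 (value 13): max_ending_here = 28, max_so_far = 28
Position 5 (value -6): max_ending_here = 22, max_so_far = 28
Position 6 (value 14): max_ending_here = 36, max_so_far = 36
Position 7 (value -9): max_ending_here = 27, max_so_far = 36

Maximum subarray: [15, 13, -6, 14]
Maximum sum: 36

The maximum subarray is [15, 13, -6, 14] with sum 36. This subarray runs from index 3 to index 6.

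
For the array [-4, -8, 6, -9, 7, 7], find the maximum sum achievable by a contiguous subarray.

Using Kadane's algorithm on [-4, -8, 6, -9, 7, 7]:

Scanning through the array:
Position 1 (value -8): max_ending_here = -8, max_so_far = -4
Position 2 (value 6): max_ending_here = 6, max_so_far = 6
Position 3 (value -9): max_ending_here = -3, max_so_far = 6
Position 4 (value 7): max_ending_here = 7, max_so_far = 7
Position 5 (value 7): max_ending_here = 14, max_so_far = 14

Maximum subarray: [7, 7]
Maximum sum: 14

The maximum subarray is [7, 7] with sum 14. This subarray runs from index 4 to index 5.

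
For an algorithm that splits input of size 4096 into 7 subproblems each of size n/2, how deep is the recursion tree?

For divide and conquer with division factor 2:

Problem sizes at each level:
Level 0: 4096
Level 1: 2048
Level 2: 1024
Level 3: 512
Level 4: 256
Level 5: 128
Level 6: 64
Level 7: 32
Level 8: 16
Level 9: 8
Level 10: 4
Level 11: 2
Level 12: 1

The root is level 0 and the size-1 base case is level 12 (the tree spans levels 0 through 12, i.e. 13 levels counting the root), so the depth is the number of divisions: log_2(4096) = 12

The recursion tree depth is log_2(4096) = 12. At each level, the problem size is divided by 2, so it takes 12 divisions to reduce to a base case of size 1. The algorithm makes 7 recursive calls at each level.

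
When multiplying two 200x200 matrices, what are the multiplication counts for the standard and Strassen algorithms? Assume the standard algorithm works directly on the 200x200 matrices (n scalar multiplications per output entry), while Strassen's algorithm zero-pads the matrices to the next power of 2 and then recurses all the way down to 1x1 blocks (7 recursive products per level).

Matrix multiplication for 200x200 matrices:

Strassen's algorithm requires power-of-2 dimensions. Pad 200x200 to 256x256 (next power of 2).

Standard algorithm: 200^3 = 8000000 multiplications
Strassen's algorithm: 7^(log2(256)) = 7^8 = 5764801 multiplications
Savings: 8000000 - 5764801 = 2235199 multiplications

Standard: 8000000 multiplications (200^3). Strassen: 5764801 multiplications (7^8, after padding to 256x256). Strassen reduces 8 recursive multiplications to 7 at each level.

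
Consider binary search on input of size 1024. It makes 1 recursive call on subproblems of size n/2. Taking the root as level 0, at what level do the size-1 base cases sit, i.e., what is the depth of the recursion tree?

For divide and conquer with division factor 2:

Problem sizes at each level:
Level 0: 1024
Level 1: 512
Level 2: 256
Level 3: 128
Level 4: 64
Level 5: 32
Level 6: 16
Level 7: 8
Level 8: 4
Level 9: 2
Level 10: 1

The root is level 0 and the size-1 base case is level 10 (the tree spans levels 0 through 10, i.e. 11 levels counting the root), so the depth is the number of divisions: log_2(1024) = 10

The recursion tree depth is log_2(1024) = 10. At each level, the problem size is divided by 2, so it takes 10 divisions to reduce to a base case of size 1. The algorithm makes 1 recursive call at each level.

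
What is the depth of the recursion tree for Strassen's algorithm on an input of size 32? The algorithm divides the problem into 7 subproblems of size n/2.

For divide and conquer with division factor 2:

Problem sizes at each level:
Level 0: 32
Level 1: 16
Level 2: 8
Level 3: 4
Level 4: 2
Level 5: 1

The root is level 0 and the size-1 base case is level 5 (the tree spans levels 0 through 5, i.e. 6 levels counting the root), so the depth is the number of divisions: log_2(32) = 5

The recursion tree depth is log_2(32) = 5. At each level, the problem size is divided by 2, so it takes 5 divisions to reduce to a base case of size 1. The algorithm makes 7 recursive calls at each level.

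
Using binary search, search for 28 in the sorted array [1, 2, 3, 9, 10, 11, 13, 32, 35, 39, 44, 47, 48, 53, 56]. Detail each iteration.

Binary search for 28 in [1, 2, 3, 9, 10, 11, 13, 32, 35, 39, 44, 47, 48, 53, 56]:

lo=0, hi=14, mid=7, arr[mid]=32 -> 32 > 28, search left half
lo=0, hi=6, mid=3, arr[mid]=9 -> 9 < 28, search right half
lo=4, hi=6, mid=5, arr[mid]=11 -> 11 < 28, search right half
lo=6, hi=6, mid=6, arr[mid]=13 -> 13 < 28, search right half
lo=7 > hi=6, target 28 not found

Binary search determines that 28 is not in the array after 4 comparisons. The search space was exhausted without finding the target.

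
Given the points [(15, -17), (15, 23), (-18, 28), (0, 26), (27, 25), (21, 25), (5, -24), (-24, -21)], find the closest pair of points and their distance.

Computing all pairwise distances among 8 points:

d((15, -17), (15, 23)) = 40.0
d((15, -17), (-18, 28)) = 55.8032
d((15, -17), (0, 26)) = 45.5412
d((15, -17), (27, 25)) = 43.6807
d((15, -17), (21, 25)) = 42.4264
d((15, -17), (5, -24)) = 12.2066
d((15, -17), (-24, -21)) = 39.2046
d((15, 23), (-18, 28)) = 33.3766
d((15, 23), (0, 26)) = 15.2971
d((15, 23), (27, 25)) = 12.1655
d((15, 23), (21, 25)) = 6.3246
d((15, 23), (5, -24)) = 48.0521
d((15, 23), (-24, -21)) = 58.7963
d((-18, 28), (0, 26)) = 18.1108
d((-18, 28), (27, 25)) = 45.0999
d((-18, 28), (21, 25)) = 39.1152
d((-18, 28), (5, -24)) = 56.8595
d((-18, 28), (-24, -21)) = 49.366
d((0, 26), (27, 25)) = 27.0185
d((0, 26), (21, 25)) = 21.0238
d((0, 26), (5, -24)) = 50.2494
d((0, 26), (-24, -21)) = 52.7731
d((27, 25), (21, 25)) = 6.0 <-- minimum
d((27, 25), (5, -24)) = 53.7122
d((27, 25), (-24, -21)) = 68.6804
d((21, 25), (5, -24)) = 51.5461
d((21, 25), (-24, -21)) = 64.3506
d((5, -24), (-24, -21)) = 29.1548

Closest pair: (27, 25) and (21, 25) with distance 6.0

The closest pair is (27, 25) and (21, 25) with Euclidean distance 6.0. For 8 points, brute-force pairwise comparison is shown above. For large n, the divide-and-conquer algorithm (sort by x, recurse on halves, check the dividing strip) achieves O(n log n).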